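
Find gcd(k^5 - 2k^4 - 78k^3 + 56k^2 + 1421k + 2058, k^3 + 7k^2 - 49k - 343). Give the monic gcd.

Repeated division with remainder:
  k^5 - 2k^4 - 78k^3 + 56k^2 + 1421k + 2058 = (k^2 - 9k + 34)(k^3 + 7k^2 - 49k - 343) + (-280k^2 + 13720)
  k^3 + 7k^2 - 49k - 343 = (-(1/280)k - 1/40)(-280k^2 + 13720) + (0)
Last nonzero remainder: -280k^2 + 13720. Dividing through by -280 gives the monic gcd k^2 - 49.

k^2 - 49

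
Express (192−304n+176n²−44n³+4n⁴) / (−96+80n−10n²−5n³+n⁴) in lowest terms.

(−8+4n)/(4+n)

Euclidean algorithm in ℚ[n]:
  4n⁴−44n³+176n²−304n+192 = (4)(n⁴−5n³−10n²+80n−96) + (−24n³+216n²−624n+576)
  n⁴−5n³−10n²+80n−96 = (−(1/24)n−1/6)(−24n³+216n²−624n+576) + (0)
Last nonzero remainder: −24n³+216n²−624n+576. Dividing through by −24 gives the monic gcd n³−9n²+26n−24.
Cancel n³−9n²+26n−24 from numerator and denominator to get the reduced form.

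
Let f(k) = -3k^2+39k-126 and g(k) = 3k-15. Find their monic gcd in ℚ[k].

By polynomial division,
  -3k^2+39k-126 = (-k+8)(3k-15) + (-6)
  3k-15 = (-(1/2)k+5/2)(-6) + (0)
The last nonzero remainder is the constant -6, so the polynomials are coprime and gcd = 1.

1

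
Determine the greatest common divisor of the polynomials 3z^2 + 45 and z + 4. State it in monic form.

By polynomial division,
  3z^2 + 45 = (3z - 12)(z + 4) + (93)
  z + 4 = ((1/93)z + 4/93)(93) + (0)
The last nonzero remainder is the constant 93, so the polynomials are coprime and gcd = 1.

1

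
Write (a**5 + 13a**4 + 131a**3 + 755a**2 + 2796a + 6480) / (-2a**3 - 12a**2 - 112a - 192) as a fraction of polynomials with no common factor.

(-a**3 - 9a**2 - 47a - 135)/(2a + 4)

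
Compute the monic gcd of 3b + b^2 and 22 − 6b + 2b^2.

1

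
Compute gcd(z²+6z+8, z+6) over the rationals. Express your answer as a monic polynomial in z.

Apply the Euclidean algorithm:
  z²+6z+8 = (z)(z+6) + (8)
  z+6 = ((1/8)z+3/4)(8) + (0)
The last nonzero remainder is the constant 8, so the polynomials are coprime and gcd = 1.

1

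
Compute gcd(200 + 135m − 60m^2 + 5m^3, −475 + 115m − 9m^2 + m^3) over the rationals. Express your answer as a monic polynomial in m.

Euclidean algorithm in ℚ[m]:
  5m^3 − 60m^2 + 135m + 200 = (5)(m^3 − 9m^2 + 115m − 475) + (−15m^2 − 440m + 2575)
  m^3 − 9m^2 + 115m − 475 = (−(1/15)m + 23/9)(−15m^2 − 440m + 2575) + ((12700/9)m − 63500/9)
  −15m^2 − 440m + 2575 = (−(27/2540)m − 927/2540)((12700/9)m − 63500/9) + (0)
Last nonzero remainder: (12700/9)m − 63500/9. Dividing through by 12700/9 gives the monic gcd m − 5.

−5 + m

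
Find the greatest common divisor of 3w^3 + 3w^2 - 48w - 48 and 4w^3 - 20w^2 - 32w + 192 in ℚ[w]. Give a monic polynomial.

w - 4

By polynomial division,
  3w^3 + 3w^2 - 48w - 48 = (3/4)(4w^3 - 20w^2 - 32w + 192) + (18w^2 - 24w - 192)
  4w^3 - 20w^2 - 32w + 192 = ((2/9)w - 22/27)(18w^2 - 24w - 192) + (-(80/9)w + 320/9)
  18w^2 - 24w - 192 = (-(81/40)w - 27/5)(-(80/9)w + 320/9) + (0)
Last nonzero remainder: -(80/9)w + 320/9. Dividing through by -80/9 gives the monic gcd w - 4.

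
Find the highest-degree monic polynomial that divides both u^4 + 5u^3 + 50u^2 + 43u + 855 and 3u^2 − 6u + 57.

u^2 − 2u + 19

Euclidean algorithm in ℚ[u]:
  u^4 + 5u^3 + 50u^2 + 43u + 855 = ((1/3)u^2 + (7/3)u + 15)(3u^2 − 6u + 57) + (0)
Last nonzero remainder: 3u^2 − 6u + 57. Dividing through by 3 gives the monic gcd u^2 − 2u + 19.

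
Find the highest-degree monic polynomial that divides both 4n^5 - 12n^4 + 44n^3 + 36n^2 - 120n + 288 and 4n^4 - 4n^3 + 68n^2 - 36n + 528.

By polynomial division,
  4n^5 - 12n^4 + 44n^3 + 36n^2 - 120n + 288 = (n - 2)(4n^4 - 4n^3 + 68n^2 - 36n + 528) + (-32n^3 + 208n^2 - 720n + 1344)
  4n^4 - 4n^3 + 68n^2 - 36n + 528 = (-(1/8)n - 11/16)(-32n^3 + 208n^2 - 720n + 1344) + (121n^2 - 363n + 1452)
  -32n^3 + 208n^2 - 720n + 1344 = (-(32/121)n + 112/121)(121n^2 - 363n + 1452) + (0)
Last nonzero remainder: 121n^2 - 363n + 1452. Dividing through by 121 gives the monic gcd n^2 - 3n + 12.

n^2 - 3n + 12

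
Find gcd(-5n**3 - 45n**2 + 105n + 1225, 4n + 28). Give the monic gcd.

n + 7

Euclidean algorithm in ℚ[n]:
  -5n**3 - 45n**2 + 105n + 1225 = (-(5/4)n**2 - (5/2)n + 175/4)(4n + 28) + (0)
Last nonzero remainder: 4n + 28. Dividing through by 4 gives the monic gcd n + 7.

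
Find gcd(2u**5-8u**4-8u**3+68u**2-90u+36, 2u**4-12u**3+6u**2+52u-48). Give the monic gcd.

u**2-4u+3

Euclidean algorithm in ℚ[u]:
  2u**5-8u**4-8u**3+68u**2-90u+36 = (u+2)(2u**4-12u**3+6u**2+52u-48) + (10u**3+4u**2-146u+132)
  2u**4-12u**3+6u**2+52u-48 = ((1/5)u-32/25)(10u**3+4u**2-146u+132) + ((1008/25)u**2-(4032/25)u+3024/25)
  10u**3+4u**2-146u+132 = ((125/504)u+275/252)((1008/25)u**2-(4032/25)u+3024/25) + (0)
Last nonzero remainder: (1008/25)u**2-(4032/25)u+3024/25. Dividing through by 1008/25 gives the monic gcd u**2-4u+3.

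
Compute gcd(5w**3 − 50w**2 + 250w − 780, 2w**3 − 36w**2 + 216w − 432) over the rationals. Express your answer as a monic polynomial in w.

w − 6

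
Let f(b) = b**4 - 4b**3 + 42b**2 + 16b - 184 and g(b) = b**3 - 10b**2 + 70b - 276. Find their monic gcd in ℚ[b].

b**2 - 4b + 46

Euclidean algorithm in ℚ[b]:
  b**4 - 4b**3 + 42b**2 + 16b - 184 = (b + 6)(b**3 - 10b**2 + 70b - 276) + (32b**2 - 128b + 1472)
  b**3 - 10b**2 + 70b - 276 = ((1/32)b - 3/16)(32b**2 - 128b + 1472) + (0)
Last nonzero remainder: 32b**2 - 128b + 1472. Dividing through by 32 gives the monic gcd b**2 - 4b + 46.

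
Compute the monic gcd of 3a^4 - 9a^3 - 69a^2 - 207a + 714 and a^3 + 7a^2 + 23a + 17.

Apply the Euclidean algorithm:
  3a^4 - 9a^3 - 69a^2 - 207a + 714 = (3a - 30)(a^3 + 7a^2 + 23a + 17) + (72a^2 + 432a + 1224)
  a^3 + 7a^2 + 23a + 17 = ((1/72)a + 1/72)(72a^2 + 432a + 1224) + (0)
Last nonzero remainder: 72a^2 + 432a + 1224. Dividing through by 72 gives the monic gcd a^2 + 6a + 17.

a^2 + 6a + 17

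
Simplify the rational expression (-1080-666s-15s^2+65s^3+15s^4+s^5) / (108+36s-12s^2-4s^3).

Apply the Euclidean algorithm:
  s^5+15s^4+65s^3-15s^2-666s-1080 = (-(1/4)s^2-3s-19/2)(-4s^3-12s^2+36s+108) + (6s^2-54)
  -4s^3-12s^2+36s+108 = (-(2/3)s-2)(6s^2-54) + (0)
Last nonzero remainder: 6s^2-54. Dividing through by 6 gives the monic gcd s^2-9.
Cancel s^2-9 from numerator and denominator to get the reduced form.

(-120-74s-15s^2-s^3)/(12+4s)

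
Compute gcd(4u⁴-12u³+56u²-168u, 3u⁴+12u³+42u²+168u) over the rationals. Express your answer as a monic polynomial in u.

Repeated division with remainder:
  4u⁴-12u³+56u²-168u = (4/3)(3u⁴+12u³+42u²+168u) + (-28u³-392u)
  3u⁴+12u³+42u²+168u = (-(3/28)u-3/7)(-28u³-392u) + (0)
Last nonzero remainder: -28u³-392u. Dividing through by -28 gives the monic gcd u³+14u.

u³+14u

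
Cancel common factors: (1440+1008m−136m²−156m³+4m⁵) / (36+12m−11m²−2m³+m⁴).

(−120−4m+4m²)/(−3+m)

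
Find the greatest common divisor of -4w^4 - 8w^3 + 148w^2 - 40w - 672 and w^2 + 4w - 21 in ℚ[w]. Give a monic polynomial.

w^2 + 4w - 21

Apply the Euclidean algorithm:
  -4w^4 - 8w^3 + 148w^2 - 40w - 672 = (-4w^2 + 8w + 32)(w^2 + 4w - 21) + (0)
The last nonzero remainder w^2 + 4w - 21 is already monic.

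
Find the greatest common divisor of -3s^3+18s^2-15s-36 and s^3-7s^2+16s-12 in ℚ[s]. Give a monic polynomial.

Euclidean algorithm in ℚ[s]:
  -3s^3+18s^2-15s-36 = (-3)(s^3-7s^2+16s-12) + (-3s^2+33s-72)
  s^3-7s^2+16s-12 = (-(1/3)s-4/3)(-3s^2+33s-72) + (36s-108)
  -3s^2+33s-72 = (-(1/12)s+2/3)(36s-108) + (0)
Last nonzero remainder: 36s-108. Dividing through by 36 gives the monic gcd s-3.

s-3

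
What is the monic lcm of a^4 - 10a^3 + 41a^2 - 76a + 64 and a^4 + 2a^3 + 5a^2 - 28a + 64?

Euclidean algorithm in ℚ[a]:
  a^4 - 10a^3 + 41a^2 - 76a + 64 = (a^4 + 2a^3 + 5a^2 - 28a + 64) + (-12a^3 + 36a^2 - 48a)
  a^4 + 2a^3 + 5a^2 - 28a + 64 = (-(1/12)a - 5/12)(-12a^3 + 36a^2 - 48a) + (16a^2 - 48a + 64)
  -12a^3 + 36a^2 - 48a = (-(3/4)a)(16a^2 - 48a + 64) + (0)
Last nonzero remainder: 16a^2 - 48a + 64. Dividing through by 16 gives the monic gcd a^2 - 3a + 4.
Then lcm(f, g) = f·g / gcd(f, g); expanding and making the result monic gives the answer.

a^6 - 5a^5 + 7a^4 - 31a^3 + 340a^2 - 896a + 1024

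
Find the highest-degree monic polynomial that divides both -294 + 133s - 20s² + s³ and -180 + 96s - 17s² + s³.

Euclidean algorithm in ℚ[s]:
  s³ - 20s² + 133s - 294 = (s³ - 17s² + 96s - 180) + (-3s² + 37s - 114)
  s³ - 17s² + 96s - 180 = (-(1/3)s + 14/9)(-3s² + 37s - 114) + ((4/9)s - 8/3)
  -3s² + 37s - 114 = (-(27/4)s + 171/4)((4/9)s - 8/3) + (0)
Last nonzero remainder: (4/9)s - 8/3. Dividing through by 4/9 gives the monic gcd s - 6.

-6 + s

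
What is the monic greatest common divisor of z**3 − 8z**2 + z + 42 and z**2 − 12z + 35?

z − 7

Apply the Euclidean algorithm:
  z**3 − 8z**2 + z + 42 = (z + 4)(z**2 − 12z + 35) + (14z − 98)
  z**2 − 12z + 35 = ((1/14)z − 5/14)(14z − 98) + (0)
Last nonzero remainder: 14z − 98. Dividing through by 14 gives the monic gcd z − 7.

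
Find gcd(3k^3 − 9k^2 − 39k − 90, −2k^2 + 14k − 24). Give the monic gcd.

1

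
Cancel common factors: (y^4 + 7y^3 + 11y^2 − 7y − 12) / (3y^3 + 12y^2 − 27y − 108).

Repeated division with remainder:
  y^4 + 7y^3 + 11y^2 − 7y − 12 = ((1/3)y + 1)(3y^3 + 12y^2 − 27y − 108) + (8y^2 + 56y + 96)
  3y^3 + 12y^2 − 27y − 108 = ((3/8)y − 9/8)(8y^2 + 56y + 96) + (0)
Last nonzero remainder: 8y^2 + 56y + 96. Dividing through by 8 gives the monic gcd y^2 + 7y + 12.
Cancel y^2 + 7y + 12 from numerator and denominator to get the reduced form.

(y^2 − 1)/(3y − 9)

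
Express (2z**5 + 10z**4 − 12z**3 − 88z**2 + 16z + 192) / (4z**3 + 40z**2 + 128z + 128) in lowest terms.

(z**3 − z**2 − 8z + 12)/(2z + 8)

Euclidean algorithm in ℚ[z]:
  2z**5 + 10z**4 − 12z**3 − 88z**2 + 16z + 192 = ((1/2)z**2 − (5/2)z + 6)(4z**3 + 40z**2 + 128z + 128) + (−72z**2 − 432z − 576)
  4z**3 + 40z**2 + 128z + 128 = (−(1/18)z − 2/9)(−72z**2 − 432z − 576) + (0)
Last nonzero remainder: −72z**2 − 432z − 576. Dividing through by −72 gives the monic gcd z**2 + 6z + 8.
Cancel z**2 + 6z + 8 from numerator and denominator to get the reduced form.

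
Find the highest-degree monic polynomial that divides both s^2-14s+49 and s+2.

1

By polynomial division,
  s^2-14s+49 = (s-16)(s+2) + (81)
  s+2 = ((1/81)s+2/81)(81) + (0)
The last nonzero remainder is the constant 81, so the polynomials are coprime and gcd = 1.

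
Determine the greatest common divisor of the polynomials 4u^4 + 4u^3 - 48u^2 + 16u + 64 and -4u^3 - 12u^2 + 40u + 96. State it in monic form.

Euclidean algorithm in ℚ[u]:
  4u^4 + 4u^3 - 48u^2 + 16u + 64 = (-u + 2)(-4u^3 - 12u^2 + 40u + 96) + (16u^2 + 32u - 128)
  -4u^3 - 12u^2 + 40u + 96 = (-(1/4)u - 1/4)(16u^2 + 32u - 128) + (16u + 64)
  16u^2 + 32u - 128 = (u - 2)(16u + 64) + (0)
Last nonzero remainder: 16u + 64. Dividing through by 16 gives the monic gcd u + 4.

u + 4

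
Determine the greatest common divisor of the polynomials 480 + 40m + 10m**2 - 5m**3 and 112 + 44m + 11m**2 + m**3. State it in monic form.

By polynomial division,
  -5m**3 + 10m**2 + 40m + 480 = (-5)(m**3 + 11m**2 + 44m + 112) + (65m**2 + 260m + 1040)
  m**3 + 11m**2 + 44m + 112 = ((1/65)m + 7/65)(65m**2 + 260m + 1040) + (0)
Last nonzero remainder: 65m**2 + 260m + 1040. Dividing through by 65 gives the monic gcd m**2 + 4m + 16.

16 + 4m + m**2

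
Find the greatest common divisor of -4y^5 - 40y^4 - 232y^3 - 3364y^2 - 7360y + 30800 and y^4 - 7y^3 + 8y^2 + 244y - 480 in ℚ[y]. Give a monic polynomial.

y^2 + 3y - 10

Apply the Euclidean algorithm:
  -4y^5 - 40y^4 - 232y^3 - 3364y^2 - 7360y + 30800 = (-4y - 68)(y^4 - 7y^3 + 8y^2 + 244y - 480) + (-676y^3 - 1844y^2 + 7312y - 1840)
  y^4 - 7y^3 + 8y^2 + 244y - 480 = (-(1/676)y + 411/28561)(-676y^3 - 1844y^2 + 7312y - 1840) + ((1295304/28561)y^2 + (3885912/28561)y - 12953040/28561)
  -676y^3 - 1844y^2 + 7312y - 1840 = (-(4826809/323826)y + 656903/161913)((1295304/28561)y^2 + (3885912/28561)y - 12953040/28561) + (0)
Last nonzero remainder: (1295304/28561)y^2 + (3885912/28561)y - 12953040/28561. Dividing through by 1295304/28561 gives the monic gcd y^2 + 3y - 10.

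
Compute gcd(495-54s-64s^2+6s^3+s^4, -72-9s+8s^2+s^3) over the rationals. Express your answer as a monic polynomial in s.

-9+s^2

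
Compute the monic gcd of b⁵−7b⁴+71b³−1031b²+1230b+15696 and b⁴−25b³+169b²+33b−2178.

b²−3b−18

Euclidean algorithm in ℚ[b]:
  b⁵−7b⁴+71b³−1031b²+1230b+15696 = (b+18)(b⁴−25b³+169b²+33b−2178) + (352b³−4106b²+2814b+54900)
  b⁴−25b³+169b²+33b−2178 = ((1/352)b−2347/61952)(352b³−4106b²+2814b+54900) + ((168921/30976)b²−(506763/30976)b−1520289/15488)
  352b³−4106b²+2814b+54900 = ((10903552/168921)b−94476800/168921)((168921/30976)b²−(506763/30976)b−1520289/15488) + (0)
Last nonzero remainder: (168921/30976)b²−(506763/30976)b−1520289/15488. Dividing through by 168921/30976 gives the monic gcd b²−3b−18.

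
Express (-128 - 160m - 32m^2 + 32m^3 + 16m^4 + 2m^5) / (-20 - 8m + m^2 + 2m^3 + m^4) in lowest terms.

(32 + 40m + 16m^2 + 2m^3)/(5 + 2m + m^2)

Euclidean algorithm in ℚ[m]:
  2m^5 + 16m^4 + 32m^3 - 32m^2 - 160m - 128 = (2m + 12)(m^4 + 2m^3 + m^2 - 8m - 20) + (6m^3 - 28m^2 - 24m + 112)
  m^4 + 2m^3 + m^2 - 8m - 20 = ((1/6)m + 10/9)(6m^3 - 28m^2 - 24m + 112) + ((325/9)m^2 - 1300/9)
  6m^3 - 28m^2 - 24m + 112 = ((54/325)m - 252/325)((325/9)m^2 - 1300/9) + (0)
Last nonzero remainder: (325/9)m^2 - 1300/9. Dividing through by 325/9 gives the monic gcd m^2 - 4.
Cancel m^2 - 4 from numerator and denominator to get the reduced form.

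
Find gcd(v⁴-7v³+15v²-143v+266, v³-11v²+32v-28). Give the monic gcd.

Repeated division with remainder:
  v⁴-7v³+15v²-143v+266 = (v+4)(v³-11v²+32v-28) + (27v²-243v+378)
  v³-11v²+32v-28 = ((1/27)v-2/27)(27v²-243v+378) + (0)
Last nonzero remainder: 27v²-243v+378. Dividing through by 27 gives the monic gcd v²-9v+14.

v²-9v+14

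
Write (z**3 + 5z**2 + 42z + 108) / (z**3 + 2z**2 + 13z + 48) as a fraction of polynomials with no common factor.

(z**2 + 2z + 36)/(z**2 - z + 16)

By polynomial division,
  z**3 + 5z**2 + 42z + 108 = (z**3 + 2z**2 + 13z + 48) + (3z**2 + 29z + 60)
  z**3 + 2z**2 + 13z + 48 = ((1/3)z - 23/9)(3z**2 + 29z + 60) + ((604/9)z + 604/3)
  3z**2 + 29z + 60 = ((27/604)z + 45/151)((604/9)z + 604/3) + (0)
Last nonzero remainder: (604/9)z + 604/3. Dividing through by 604/9 gives the monic gcd z + 3.
Cancel z + 3 from numerator and denominator to get the reduced form.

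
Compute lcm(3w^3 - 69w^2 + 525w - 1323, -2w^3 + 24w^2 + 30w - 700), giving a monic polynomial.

w^5 - 28w^4 + 240w^3 - 166w^2 - 6545w + 22050

By polynomial division,
  3w^3 - 69w^2 + 525w - 1323 = (-3/2)(-2w^3 + 24w^2 + 30w - 700) + (-33w^2 + 570w - 2373)
  -2w^3 + 24w^2 + 30w - 700 = ((2/33)w + 116/363)(-33w^2 + 570w - 2373) + (-(1008/121)w + 7056/121)
  -33w^2 + 570w - 2373 = ((1331/336)w - 13673/336)(-(1008/121)w + 7056/121) + (0)
Last nonzero remainder: -(1008/121)w + 7056/121. Dividing through by -1008/121 gives the monic gcd w - 7.
Then lcm(f, g) = f·g / gcd(f, g); expanding and making the result monic gives the answer.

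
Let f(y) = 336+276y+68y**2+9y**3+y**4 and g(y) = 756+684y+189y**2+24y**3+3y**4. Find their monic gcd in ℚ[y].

By polynomial division,
  y**4+9y**3+68y**2+276y+336 = (1/3)(3y**4+24y**3+189y**2+684y+756) + (y**3+5y**2+48y+84)
  3y**4+24y**3+189y**2+684y+756 = (3y+9)(y**3+5y**2+48y+84) + (0)
The last nonzero remainder y**3+5y**2+48y+84 is already monic.

84+48y+5y**2+y**3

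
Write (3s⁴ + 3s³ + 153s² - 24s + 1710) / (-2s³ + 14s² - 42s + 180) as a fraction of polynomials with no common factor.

(-3s² - 6s - 114)/(2s - 12)

Apply the Euclidean algorithm:
  3s⁴ + 3s³ + 153s² - 24s + 1710 = (-(3/2)s - 12)(-2s³ + 14s² - 42s + 180) + (258s² - 258s + 3870)
  -2s³ + 14s² - 42s + 180 = (-(1/129)s + 2/43)(258s² - 258s + 3870) + (0)
Last nonzero remainder: 258s² - 258s + 3870. Dividing through by 258 gives the monic gcd s² - s + 15.
Cancel s² - s + 15 from numerator and denominator to get the reduced form.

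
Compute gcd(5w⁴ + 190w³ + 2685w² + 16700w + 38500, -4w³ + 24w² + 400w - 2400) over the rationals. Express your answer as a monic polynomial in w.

w + 10

Repeated division with remainder:
  5w⁴ + 190w³ + 2685w² + 16700w + 38500 = (-(5/4)w - 55)(-4w³ + 24w² + 400w - 2400) + (4505w² + 35700w - 93500)
  -4w³ + 24w² + 400w - 2400 = (-(4/4505)w + 2952/238765)(4505w² + 35700w - 93500) + (-(349440/2809)w - 3494400/2809)
  4505w² + 35700w - 93500 = (-(2530909/69888)w + 2626415/34944)(-(349440/2809)w - 3494400/2809) + (0)
Last nonzero remainder: -(349440/2809)w - 3494400/2809. Dividing through by -349440/2809 gives the monic gcd w + 10.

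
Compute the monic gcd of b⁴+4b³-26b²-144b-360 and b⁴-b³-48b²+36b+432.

b²-36

Euclidean algorithm in ℚ[b]:
  b⁴+4b³-26b²-144b-360 = (b⁴-b³-48b²+36b+432) + (5b³+22b²-180b-792)
  b⁴-b³-48b²+36b+432 = ((1/5)b-27/25)(5b³+22b²-180b-792) + ((294/25)b²-10584/25)
  5b³+22b²-180b-792 = ((125/294)b+275/147)((294/25)b²-10584/25) + (0)
Last nonzero remainder: (294/25)b²-10584/25. Dividing through by 294/25 gives the monic gcd b²-36.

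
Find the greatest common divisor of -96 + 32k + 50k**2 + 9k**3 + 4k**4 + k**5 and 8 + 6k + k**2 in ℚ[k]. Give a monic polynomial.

8 + 6k + k**2

Euclidean algorithm in ℚ[k]:
  k**5 + 4k**4 + 9k**3 + 50k**2 + 32k - 96 = (k**3 - 2k**2 + 13k - 12)(k**2 + 6k + 8) + (0)
The last nonzero remainder k**2 + 6k + 8 is already monic.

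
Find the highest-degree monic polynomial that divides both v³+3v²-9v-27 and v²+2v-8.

1

Apply the Euclidean algorithm:
  v³+3v²-9v-27 = (v+1)(v²+2v-8) + (-3v-19)
  v²+2v-8 = (-(1/3)v+13/9)(-3v-19) + (175/9)
  -3v-19 = (-(27/175)v-171/175)(175/9) + (0)
The last nonzero remainder is the constant 175/9, so the polynomials are coprime and gcd = 1.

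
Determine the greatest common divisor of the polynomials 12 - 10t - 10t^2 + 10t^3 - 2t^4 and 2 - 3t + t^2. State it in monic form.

2 - 3t + t^2

Apply the Euclidean algorithm:
  -2t^4 + 10t^3 - 10t^2 - 10t + 12 = (-2t^2 + 4t + 6)(t^2 - 3t + 2) + (0)
The last nonzero remainder t^2 - 3t + 2 is already monic.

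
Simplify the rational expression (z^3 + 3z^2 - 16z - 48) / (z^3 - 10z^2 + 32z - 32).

(z^2 + 7z + 12)/(z^2 - 6z + 8)

Apply the Euclidean algorithm:
  z^3 + 3z^2 - 16z - 48 = (z^3 - 10z^2 + 32z - 32) + (13z^2 - 48z - 16)
  z^3 - 10z^2 + 32z - 32 = ((1/13)z - 82/169)(13z^2 - 48z - 16) + ((1680/169)z - 6720/169)
  13z^2 - 48z - 16 = ((2197/1680)z + 169/420)((1680/169)z - 6720/169) + (0)
Last nonzero remainder: (1680/169)z - 6720/169. Dividing through by 1680/169 gives the monic gcd z - 4.
Cancel z - 4 from numerator and denominator to get the reduced form.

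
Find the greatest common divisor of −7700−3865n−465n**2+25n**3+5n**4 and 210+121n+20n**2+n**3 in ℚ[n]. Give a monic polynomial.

Apply the Euclidean algorithm:
  5n**4+25n**3−465n**2−3865n−7700 = (5n−75)(n**3+20n**2+121n+210) + (430n**2+4160n+8050)
  n**3+20n**2+121n+210 = ((1/430)n+222/9245)(430n**2+4160n+8050) + ((4410/1849)n+30870/1849)
  430n**2+4160n+8050 = ((79507/441)n+212635/441)((4410/1849)n+30870/1849) + (0)
Last nonzero remainder: (4410/1849)n+30870/1849. Dividing through by 4410/1849 gives the monic gcd n+7.

7+n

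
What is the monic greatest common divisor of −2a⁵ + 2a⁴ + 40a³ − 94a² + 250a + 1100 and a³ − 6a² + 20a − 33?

a² − 3a + 11

Repeated division with remainder:
  −2a⁵ + 2a⁴ + 40a³ − 94a² + 250a + 1100 = (−2a² − 10a + 20)(a³ − 6a² + 20a − 33) + (160a² − 480a + 1760)
  a³ − 6a² + 20a − 33 = ((1/160)a − 3/160)(160a² − 480a + 1760) + (0)
Last nonzero remainder: 160a² − 480a + 1760. Dividing through by 160 gives the monic gcd a² − 3a + 11.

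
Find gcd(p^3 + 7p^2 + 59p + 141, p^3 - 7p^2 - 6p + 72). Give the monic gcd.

p + 3

Apply the Euclidean algorithm:
  p^3 + 7p^2 + 59p + 141 = (p^3 - 7p^2 - 6p + 72) + (14p^2 + 65p + 69)
  p^3 - 7p^2 - 6p + 72 = ((1/14)p - 163/196)(14p^2 + 65p + 69) + ((8453/196)p + 25359/196)
  14p^2 + 65p + 69 = ((2744/8453)p + 4508/8453)((8453/196)p + 25359/196) + (0)
Last nonzero remainder: (8453/196)p + 25359/196. Dividing through by 8453/196 gives the monic gcd p + 3.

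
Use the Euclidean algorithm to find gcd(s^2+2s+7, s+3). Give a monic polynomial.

Apply the Euclidean algorithm:
  s^2+2s+7 = (s-1)(s+3) + (10)
  s+3 = ((1/10)s+3/10)(10) + (0)
The last nonzero remainder is the constant 10, so the polynomials are coprime and gcd = 1.

1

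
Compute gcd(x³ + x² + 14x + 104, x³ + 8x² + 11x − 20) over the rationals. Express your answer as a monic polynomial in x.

Euclidean algorithm in ℚ[x]:
  x³ + x² + 14x + 104 = (x³ + 8x² + 11x − 20) + (−7x² + 3x + 124)
  x³ + 8x² + 11x − 20 = (−(1/7)x − 59/49)(−7x² + 3x + 124) + ((1584/49)x + 6336/49)
  −7x² + 3x + 124 = (−(343/1584)x + 1519/1584)((1584/49)x + 6336/49) + (0)
Last nonzero remainder: (1584/49)x + 6336/49. Dividing through by 1584/49 gives the monic gcd x + 4.

x + 4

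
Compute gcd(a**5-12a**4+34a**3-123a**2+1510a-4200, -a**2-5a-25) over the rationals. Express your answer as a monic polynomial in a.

a**2+5a+25

By polynomial division,
  a**5-12a**4+34a**3-123a**2+1510a-4200 = (-a**3+17a**2-94a+168)(-a**2-5a-25) + (0)
Last nonzero remainder: -a**2-5a-25. Dividing through by -1 gives the monic gcd a**2+5a+25.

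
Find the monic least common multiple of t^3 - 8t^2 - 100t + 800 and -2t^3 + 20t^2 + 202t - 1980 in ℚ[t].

Apply the Euclidean algorithm:
  t^3 - 8t^2 - 100t + 800 = (-1/2)(-2t^3 + 20t^2 + 202t - 1980) + (2t^2 + t - 190)
  -2t^3 + 20t^2 + 202t - 1980 = (-t + 21/2)(2t^2 + t - 190) + ((3/2)t + 15)
  2t^2 + t - 190 = ((4/3)t - 38/3)((3/2)t + 15) + (0)
Last nonzero remainder: (3/2)t + 15. Dividing through by 3/2 gives the monic gcd t + 10.
Then lcm(f, g) = f·g / gcd(f, g); expanding and making the result monic gives the answer.

t^5 - 28t^4 + 159t^3 + 2008t^2 - 25900t + 79200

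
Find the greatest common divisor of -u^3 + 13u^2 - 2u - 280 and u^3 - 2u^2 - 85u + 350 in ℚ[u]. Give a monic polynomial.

u - 7

By polynomial division,
  -u^3 + 13u^2 - 2u - 280 = (-1)(u^3 - 2u^2 - 85u + 350) + (11u^2 - 87u + 70)
  u^3 - 2u^2 - 85u + 350 = ((1/11)u + 65/121)(11u^2 - 87u + 70) + (-(5400/121)u + 37800/121)
  11u^2 - 87u + 70 = (-(1331/5400)u + 121/540)(-(5400/121)u + 37800/121) + (0)
Last nonzero remainder: -(5400/121)u + 37800/121. Dividing through by -5400/121 gives the monic gcd u - 7.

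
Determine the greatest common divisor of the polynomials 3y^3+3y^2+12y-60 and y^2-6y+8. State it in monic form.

Euclidean algorithm in ℚ[y]:
  3y^3+3y^2+12y-60 = (3y+21)(y^2-6y+8) + (114y-228)
  y^2-6y+8 = ((1/114)y-2/57)(114y-228) + (0)
Last nonzero remainder: 114y-228. Dividing through by 114 gives the monic gcd y-2.

y-2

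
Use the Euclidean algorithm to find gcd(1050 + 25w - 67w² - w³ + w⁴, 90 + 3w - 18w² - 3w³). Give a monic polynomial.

5 + w

Apply the Euclidean algorithm:
  w⁴ - w³ - 67w² + 25w + 1050 = (-(1/3)w + 7/3)(-3w³ - 18w² + 3w + 90) + (-24w² + 48w + 840)
  -3w³ - 18w² + 3w + 90 = ((1/8)w + 1)(-24w² + 48w + 840) + (-150w - 750)
  -24w² + 48w + 840 = ((4/25)w - 28/25)(-150w - 750) + (0)
Last nonzero remainder: -150w - 750. Dividing through by -150 gives the monic gcd w + 5.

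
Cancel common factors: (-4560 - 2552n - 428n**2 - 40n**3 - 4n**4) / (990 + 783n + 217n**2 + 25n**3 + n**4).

By polynomial division,
  -4n**4 - 40n**3 - 428n**2 - 2552n - 4560 = (-4)(n**4 + 25n**3 + 217n**2 + 783n + 990) + (60n**3 + 440n**2 + 580n - 600)
  n**4 + 25n**3 + 217n**2 + 783n + 990 = ((1/60)n + 53/180)(60n**3 + 440n**2 + 580n - 600) + ((700/9)n**2 + (5600/9)n + 3500/3)
  60n**3 + 440n**2 + 580n - 600 = ((27/35)n - 18/35)((700/9)n**2 + (5600/9)n + 3500/3) + (0)
Last nonzero remainder: (700/9)n**2 + (5600/9)n + 3500/3. Dividing through by 700/9 gives the monic gcd n**2 + 8n + 15.
Cancel n**2 + 8n + 15 from numerator and denominator to get the reduced form.

(-304 - 8n - 4n**2)/(66 + 17n + n**2)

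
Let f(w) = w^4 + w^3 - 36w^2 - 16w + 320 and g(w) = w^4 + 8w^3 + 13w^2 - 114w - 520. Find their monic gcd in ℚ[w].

By polynomial division,
  w^4 + w^3 - 36w^2 - 16w + 320 = (w^4 + 8w^3 + 13w^2 - 114w - 520) + (-7w^3 - 49w^2 + 98w + 840)
  w^4 + 8w^3 + 13w^2 - 114w - 520 = (-(1/7)w - 1/7)(-7w^3 - 49w^2 + 98w + 840) + (20w^2 + 20w - 400)
  -7w^3 - 49w^2 + 98w + 840 = (-(7/20)w - 21/10)(20w^2 + 20w - 400) + (0)
Last nonzero remainder: 20w^2 + 20w - 400. Dividing through by 20 gives the monic gcd w^2 + w - 20.

w^2 + w - 20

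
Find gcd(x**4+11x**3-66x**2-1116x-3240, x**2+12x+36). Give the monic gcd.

x**2+12x+36

Repeated division with remainder:
  x**4+11x**3-66x**2-1116x-3240 = (x**2-x-90)(x**2+12x+36) + (0)
The last nonzero remainder x**2+12x+36 is already monic.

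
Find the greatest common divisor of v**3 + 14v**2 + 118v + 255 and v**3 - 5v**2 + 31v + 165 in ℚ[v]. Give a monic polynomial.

By polynomial division,
  v**3 + 14v**2 + 118v + 255 = (v**3 - 5v**2 + 31v + 165) + (19v**2 + 87v + 90)
  v**3 - 5v**2 + 31v + 165 = ((1/19)v - 182/361)(19v**2 + 87v + 90) + ((25315/361)v + 75945/361)
  19v**2 + 87v + 90 = ((6859/25315)v + 2166/5063)((25315/361)v + 75945/361) + (0)
Last nonzero remainder: (25315/361)v + 75945/361. Dividing through by 25315/361 gives the monic gcd v + 3.

v + 3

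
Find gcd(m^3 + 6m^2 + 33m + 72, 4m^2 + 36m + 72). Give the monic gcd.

Euclidean algorithm in ℚ[m]:
  m^3 + 6m^2 + 33m + 72 = ((1/4)m - 3/4)(4m^2 + 36m + 72) + (42m + 126)
  4m^2 + 36m + 72 = ((2/21)m + 4/7)(42m + 126) + (0)
Last nonzero remainder: 42m + 126. Dividing through by 42 gives the monic gcd m + 3.

m + 3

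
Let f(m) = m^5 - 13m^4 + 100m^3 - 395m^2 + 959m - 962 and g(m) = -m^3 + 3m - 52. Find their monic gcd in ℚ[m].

m^2 - 4m + 13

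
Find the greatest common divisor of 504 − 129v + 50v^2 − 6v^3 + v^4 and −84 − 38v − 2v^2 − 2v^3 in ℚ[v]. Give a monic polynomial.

By polynomial division,
  v^4 − 6v^3 + 50v^2 − 129v + 504 = (−(1/2)v + 7/2)(−2v^3 − 2v^2 − 38v − 84) + (38v^2 − 38v + 798)
  −2v^3 − 2v^2 − 38v − 84 = (−(1/19)v − 2/19)(38v^2 − 38v + 798) + (0)
Last nonzero remainder: 38v^2 − 38v + 798. Dividing through by 38 gives the monic gcd v^2 − v + 21.

21 − v + v^2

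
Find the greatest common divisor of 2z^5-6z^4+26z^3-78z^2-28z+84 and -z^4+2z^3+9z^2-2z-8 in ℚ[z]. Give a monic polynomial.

Apply the Euclidean algorithm:
  2z^5-6z^4+26z^3-78z^2-28z+84 = (-2z+2)(-z^4+2z^3+9z^2-2z-8) + (40z^3-100z^2-40z+100)
  -z^4+2z^3+9z^2-2z-8 = (-(1/40)z-1/80)(40z^3-100z^2-40z+100) + ((27/4)z^2-27/4)
  40z^3-100z^2-40z+100 = ((160/27)z-400/27)((27/4)z^2-27/4) + (0)
Last nonzero remainder: (27/4)z^2-27/4. Dividing through by 27/4 gives the monic gcd z^2-1.

z^2-1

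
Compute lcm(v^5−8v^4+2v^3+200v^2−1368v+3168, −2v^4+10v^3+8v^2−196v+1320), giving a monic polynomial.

Apply the Euclidean algorithm:
  v^5−8v^4+2v^3+200v^2−1368v+3168 = (−(1/2)v+3/2)(−2v^4+10v^3+8v^2−196v+1320) + (−9v^3+90v^2−414v+1188)
  −2v^4+10v^3+8v^2−196v+1320 = ((2/9)v+10/9)(−9v^3+90v^2−414v+1188) + (0)
Last nonzero remainder: −9v^3+90v^2−414v+1188. Dividing through by −9 gives the monic gcd v^3−10v^2+46v−132.
Then lcm(f, g) = f·g / gcd(f, g); expanding and making the result monic gives the answer.

v^6−3v^5−38v^4+210v^3−368v^2−3672v+15840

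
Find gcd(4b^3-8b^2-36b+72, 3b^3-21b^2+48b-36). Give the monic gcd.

b^2-5b+6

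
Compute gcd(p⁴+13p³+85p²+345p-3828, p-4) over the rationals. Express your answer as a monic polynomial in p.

p-4

Euclidean algorithm in ℚ[p]:
  p⁴+13p³+85p²+345p-3828 = (p³+17p²+153p+957)(p-4) + (0)
The last nonzero remainder p-4 is already monic.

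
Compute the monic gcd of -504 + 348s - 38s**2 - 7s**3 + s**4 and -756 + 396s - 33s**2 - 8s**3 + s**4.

By polynomial division,
  s**4 - 7s**3 - 38s**2 + 348s - 504 = (s**4 - 8s**3 - 33s**2 + 396s - 756) + (s**3 - 5s**2 - 48s + 252)
  s**4 - 8s**3 - 33s**2 + 396s - 756 = (s - 3)(s**3 - 5s**2 - 48s + 252) + (0)
The last nonzero remainder s**3 - 5s**2 - 48s + 252 is already monic.

252 - 48s - 5s**2 + s**3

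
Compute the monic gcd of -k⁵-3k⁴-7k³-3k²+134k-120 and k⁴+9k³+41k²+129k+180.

Euclidean algorithm in ℚ[k]:
  -k⁵-3k⁴-7k³-3k²+134k-120 = (-k+6)(k⁴+9k³+41k²+129k+180) + (-20k³-120k²-460k-1200)
  k⁴+9k³+41k²+129k+180 = (-(1/20)k-3/20)(-20k³-120k²-460k-1200) + (0)
Last nonzero remainder: -20k³-120k²-460k-1200. Dividing through by -20 gives the monic gcd k³+6k²+23k+60.

k³+6k²+23k+60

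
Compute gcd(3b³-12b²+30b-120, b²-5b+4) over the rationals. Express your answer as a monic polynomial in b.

b-4

Repeated division with remainder:
  3b³-12b²+30b-120 = (3b+3)(b²-5b+4) + (33b-132)
  b²-5b+4 = ((1/33)b-1/33)(33b-132) + (0)
Last nonzero remainder: 33b-132. Dividing through by 33 gives the monic gcd b-4.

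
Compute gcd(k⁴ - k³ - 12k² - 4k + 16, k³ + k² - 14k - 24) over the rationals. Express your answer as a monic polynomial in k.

Repeated division with remainder:
  k⁴ - k³ - 12k² - 4k + 16 = (k - 2)(k³ + k² - 14k - 24) + (4k² - 8k - 32)
  k³ + k² - 14k - 24 = ((1/4)k + 3/4)(4k² - 8k - 32) + (0)
Last nonzero remainder: 4k² - 8k - 32. Dividing through by 4 gives the monic gcd k² - 2k - 8.

k² - 2k - 8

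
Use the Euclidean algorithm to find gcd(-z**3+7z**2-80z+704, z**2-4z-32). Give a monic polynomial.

z-8

Repeated division with remainder:
  -z**3+7z**2-80z+704 = (-z+3)(z**2-4z-32) + (-100z+800)
  z**2-4z-32 = (-(1/100)z-1/25)(-100z+800) + (0)
Last nonzero remainder: -100z+800. Dividing through by -100 gives the monic gcd z-8.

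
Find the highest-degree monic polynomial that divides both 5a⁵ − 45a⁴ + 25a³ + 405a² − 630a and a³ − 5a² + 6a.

Repeated division with remainder:
  5a⁵ − 45a⁴ + 25a³ + 405a² − 630a = (5a² − 20a − 105)(a³ − 5a² + 6a) + (0)
The last nonzero remainder a³ − 5a² + 6a is already monic.

a³ − 5a² + 6a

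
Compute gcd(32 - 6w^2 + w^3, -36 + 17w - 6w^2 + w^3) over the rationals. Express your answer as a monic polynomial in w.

-4 + w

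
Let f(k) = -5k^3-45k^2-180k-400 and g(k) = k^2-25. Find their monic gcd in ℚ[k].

k+5

Repeated division with remainder:
  -5k^3-45k^2-180k-400 = (-5k-45)(k^2-25) + (-305k-1525)
  k^2-25 = (-(1/305)k+1/61)(-305k-1525) + (0)
Last nonzero remainder: -305k-1525. Dividing through by -305 gives the monic gcd k+5.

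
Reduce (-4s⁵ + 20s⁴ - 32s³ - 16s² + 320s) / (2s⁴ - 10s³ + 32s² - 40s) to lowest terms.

Apply the Euclidean algorithm:
  -4s⁵ + 20s⁴ - 32s³ - 16s² + 320s = (-2s)(2s⁴ - 10s³ + 32s² - 40s) + (32s³ - 96s² + 320s)
  2s⁴ - 10s³ + 32s² - 40s = ((1/16)s - 1/8)(32s³ - 96s² + 320s) + (0)
Last nonzero remainder: 32s³ - 96s² + 320s. Dividing through by 32 gives the monic gcd s³ - 3s² + 10s.
Cancel s³ - 3s² + 10s from numerator and denominator to get the reduced form.

(-2s² + 4s + 16)/(s - 2)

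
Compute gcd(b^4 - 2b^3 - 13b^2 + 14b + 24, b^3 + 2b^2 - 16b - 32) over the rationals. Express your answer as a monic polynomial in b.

By polynomial division,
  b^4 - 2b^3 - 13b^2 + 14b + 24 = (b - 4)(b^3 + 2b^2 - 16b - 32) + (11b^2 - 18b - 104)
  b^3 + 2b^2 - 16b - 32 = ((1/11)b + 40/121)(11b^2 - 18b - 104) + (-(72/121)b + 288/121)
  11b^2 - 18b - 104 = (-(1331/72)b - 1573/36)(-(72/121)b + 288/121) + (0)
Last nonzero remainder: -(72/121)b + 288/121. Dividing through by -72/121 gives the monic gcd b - 4.

b - 4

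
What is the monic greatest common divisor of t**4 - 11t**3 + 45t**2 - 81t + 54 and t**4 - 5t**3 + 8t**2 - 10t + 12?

By polynomial division,
  t**4 - 11t**3 + 45t**2 - 81t + 54 = (t**4 - 5t**3 + 8t**2 - 10t + 12) + (-6t**3 + 37t**2 - 71t + 42)
  t**4 - 5t**3 + 8t**2 - 10t + 12 = (-(1/6)t - 7/36)(-6t**3 + 37t**2 - 71t + 42) + ((121/36)t**2 - (605/36)t + 121/6)
  -6t**3 + 37t**2 - 71t + 42 = (-(216/121)t + 252/121)((121/36)t**2 - (605/36)t + 121/6) + (0)
Last nonzero remainder: (121/36)t**2 - (605/36)t + 121/6. Dividing through by 121/36 gives the monic gcd t**2 - 5t + 6.

t**2 - 5t + 6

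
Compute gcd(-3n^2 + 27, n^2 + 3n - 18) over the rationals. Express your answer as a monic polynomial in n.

n - 3

Repeated division with remainder:
  -3n^2 + 27 = (-3)(n^2 + 3n - 18) + (9n - 27)
  n^2 + 3n - 18 = ((1/9)n + 2/3)(9n - 27) + (0)
Last nonzero remainder: 9n - 27. Dividing through by 9 gives the monic gcd n - 3.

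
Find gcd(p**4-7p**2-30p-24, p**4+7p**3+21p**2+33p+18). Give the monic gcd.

p**3+4p**2+9p+6

By polynomial division,
  p**4-7p**2-30p-24 = (p**4+7p**3+21p**2+33p+18) + (-7p**3-28p**2-63p-42)
  p**4+7p**3+21p**2+33p+18 = (-(1/7)p-3/7)(-7p**3-28p**2-63p-42) + (0)
Last nonzero remainder: -7p**3-28p**2-63p-42. Dividing through by -7 gives the monic gcd p**3+4p**2+9p+6.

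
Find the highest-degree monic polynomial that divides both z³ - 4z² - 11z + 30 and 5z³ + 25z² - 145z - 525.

Euclidean algorithm in ℚ[z]:
  z³ - 4z² - 11z + 30 = (1/5)(5z³ + 25z² - 145z - 525) + (-9z² + 18z + 135)
  5z³ + 25z² - 145z - 525 = (-(5/9)z - 35/9)(-9z² + 18z + 135) + (0)
Last nonzero remainder: -9z² + 18z + 135. Dividing through by -9 gives the monic gcd z² - 2z - 15.

z² - 2z - 15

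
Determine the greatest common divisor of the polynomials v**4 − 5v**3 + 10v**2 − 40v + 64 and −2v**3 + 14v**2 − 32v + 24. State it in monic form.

v − 2

By polynomial division,
  v**4 − 5v**3 + 10v**2 − 40v + 64 = (−(1/2)v − 1)(−2v**3 + 14v**2 − 32v + 24) + (8v**2 − 60v + 88)
  −2v**3 + 14v**2 − 32v + 24 = (−(1/4)v − 1/8)(8v**2 − 60v + 88) + (−(35/2)v + 35)
  8v**2 − 60v + 88 = (−(16/35)v + 88/35)(−(35/2)v + 35) + (0)
Last nonzero remainder: −(35/2)v + 35. Dividing through by −35/2 gives the monic gcd v − 2.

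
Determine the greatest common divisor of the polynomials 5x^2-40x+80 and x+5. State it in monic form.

By polynomial division,
  5x^2-40x+80 = (5x-65)(x+5) + (405)
  x+5 = ((1/405)x+1/81)(405) + (0)
The last nonzero remainder is the constant 405, so the polynomials are coprime and gcd = 1.

1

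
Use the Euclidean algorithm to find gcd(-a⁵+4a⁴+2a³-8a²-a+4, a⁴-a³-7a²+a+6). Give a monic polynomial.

a²-1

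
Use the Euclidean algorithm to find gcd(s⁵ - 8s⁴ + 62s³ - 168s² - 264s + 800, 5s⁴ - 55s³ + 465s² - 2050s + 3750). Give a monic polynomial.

By polynomial division,
  s⁵ - 8s⁴ + 62s³ - 168s² - 264s + 800 = ((1/5)s + 3/5)(5s⁴ - 55s³ + 465s² - 2050s + 3750) + (2s³ - 37s² + 216s - 1450)
  5s⁴ - 55s³ + 465s² - 2050s + 3750 = ((5/2)s + 75/4)(2s³ - 37s² + 216s - 1450) + ((2475/4)s² - 2475s + 61875/2)
  2s³ - 37s² + 216s - 1450 = ((8/2475)s - 116/2475)((2475/4)s² - 2475s + 61875/2) + (0)
Last nonzero remainder: (2475/4)s² - 2475s + 61875/2. Dividing through by 2475/4 gives the monic gcd s² - 4s + 50.

s² - 4s + 50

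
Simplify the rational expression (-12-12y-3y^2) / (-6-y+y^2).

Repeated division with remainder:
  -3y^2-12y-12 = (-3)(y^2-y-6) + (-15y-30)
  y^2-y-6 = (-(1/15)y+1/5)(-15y-30) + (0)
Last nonzero remainder: -15y-30. Dividing through by -15 gives the monic gcd y+2.
Cancel y+2 from numerator and denominator to get the reduced form.

(-6-3y)/(-3+y)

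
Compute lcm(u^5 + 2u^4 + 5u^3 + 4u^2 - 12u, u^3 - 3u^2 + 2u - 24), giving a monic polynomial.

Euclidean algorithm in ℚ[u]:
  u^5 + 2u^4 + 5u^3 + 4u^2 - 12u = (u^2 + 5u + 18)(u^3 - 3u^2 + 2u - 24) + (72u^2 + 72u + 432)
  u^3 - 3u^2 + 2u - 24 = ((1/72)u - 1/18)(72u^2 + 72u + 432) + (0)
Last nonzero remainder: 72u^2 + 72u + 432. Dividing through by 72 gives the monic gcd u^2 + u + 6.
Then lcm(f, g) = f·g / gcd(f, g); expanding and making the result monic gives the answer.

u^6 - 2u^5 - 3u^4 - 16u^3 - 28u^2 + 48u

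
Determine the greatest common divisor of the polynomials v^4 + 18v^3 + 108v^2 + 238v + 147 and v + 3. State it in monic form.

Repeated division with remainder:
  v^4 + 18v^3 + 108v^2 + 238v + 147 = (v^3 + 15v^2 + 63v + 49)(v + 3) + (0)
The last nonzero remainder v + 3 is already monic.

v + 3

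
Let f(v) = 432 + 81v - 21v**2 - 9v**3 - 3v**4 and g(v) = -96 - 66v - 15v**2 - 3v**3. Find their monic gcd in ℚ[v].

Euclidean algorithm in ℚ[v]:
  -3v**4 - 9v**3 - 21v**2 + 81v + 432 = (v - 2)(-3v**3 - 15v**2 - 66v - 96) + (15v**2 + 45v + 240)
  -3v**3 - 15v**2 - 66v - 96 = (-(1/5)v - 2/5)(15v**2 + 45v + 240) + (0)
Last nonzero remainder: 15v**2 + 45v + 240. Dividing through by 15 gives the monic gcd v**2 + 3v + 16.

16 + 3v + v**2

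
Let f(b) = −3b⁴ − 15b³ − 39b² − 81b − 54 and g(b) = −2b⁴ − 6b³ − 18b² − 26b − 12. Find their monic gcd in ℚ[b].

b³ + 2b² + 7b + 6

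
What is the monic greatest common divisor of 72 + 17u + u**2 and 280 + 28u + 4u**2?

By polynomial division,
  u**2 + 17u + 72 = (1/4)(4u**2 + 28u + 280) + (10u + 2)
  4u**2 + 28u + 280 = ((2/5)u + 68/25)(10u + 2) + (6864/25)
  10u + 2 = ((125/3432)u + 25/3432)(6864/25) + (0)
The last nonzero remainder is the constant 6864/25, so the polynomials are coprime and gcd = 1.

1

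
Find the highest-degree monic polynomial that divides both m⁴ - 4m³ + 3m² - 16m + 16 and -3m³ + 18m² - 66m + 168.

m - 4

Apply the Euclidean algorithm:
  m⁴ - 4m³ + 3m² - 16m + 16 = (-(1/3)m - 2/3)(-3m³ + 18m² - 66m + 168) + (-7m² - 4m + 128)
  -3m³ + 18m² - 66m + 168 = ((3/7)m - 138/49)(-7m² - 4m + 128) + (-(6474/49)m + 25896/49)
  -7m² - 4m + 128 = ((343/6474)m + 784/3237)(-(6474/49)m + 25896/49) + (0)
Last nonzero remainder: -(6474/49)m + 25896/49. Dividing through by -6474/49 gives the monic gcd m - 4.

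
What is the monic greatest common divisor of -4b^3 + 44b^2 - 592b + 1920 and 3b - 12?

b - 4

By polynomial division,
  -4b^3 + 44b^2 - 592b + 1920 = (-(4/3)b^2 + (28/3)b - 160)(3b - 12) + (0)
Last nonzero remainder: 3b - 12. Dividing through by 3 gives the monic gcd b - 4.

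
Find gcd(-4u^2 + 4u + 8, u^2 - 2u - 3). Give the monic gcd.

u + 1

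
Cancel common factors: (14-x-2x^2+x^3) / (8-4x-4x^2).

(-7+4x-x^2)/(-4+4x)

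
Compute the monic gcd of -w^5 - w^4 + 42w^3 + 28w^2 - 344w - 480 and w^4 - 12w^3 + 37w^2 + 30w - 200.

w^3 - 7w^2 + 2w + 40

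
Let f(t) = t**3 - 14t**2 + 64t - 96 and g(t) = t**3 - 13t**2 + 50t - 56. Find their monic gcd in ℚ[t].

Repeated division with remainder:
  t**3 - 14t**2 + 64t - 96 = (t**3 - 13t**2 + 50t - 56) + (-t**2 + 14t - 40)
  t**3 - 13t**2 + 50t - 56 = (-t - 1)(-t**2 + 14t - 40) + (24t - 96)
  -t**2 + 14t - 40 = (-(1/24)t + 5/12)(24t - 96) + (0)
Last nonzero remainder: 24t - 96. Dividing through by 24 gives the monic gcd t - 4.

t - 4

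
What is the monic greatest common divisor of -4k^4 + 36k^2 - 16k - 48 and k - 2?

Euclidean algorithm in ℚ[k]:
  -4k^4 + 36k^2 - 16k - 48 = (-4k^3 - 8k^2 + 20k + 24)(k - 2) + (0)
The last nonzero remainder k - 2 is already monic.

k - 2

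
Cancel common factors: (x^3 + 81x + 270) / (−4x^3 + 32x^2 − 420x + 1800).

(−x − 3)/(4x − 20)

Euclidean algorithm in ℚ[x]:
  x^3 + 81x + 270 = (−1/4)(−4x^3 + 32x^2 − 420x + 1800) + (8x^2 − 24x + 720)
  −4x^3 + 32x^2 − 420x + 1800 = (−(1/2)x + 5/2)(8x^2 − 24x + 720) + (0)
Last nonzero remainder: 8x^2 − 24x + 720. Dividing through by 8 gives the monic gcd x^2 − 3x + 90.
Cancel x^2 − 3x + 90 from numerator and denominator to get the reduced form.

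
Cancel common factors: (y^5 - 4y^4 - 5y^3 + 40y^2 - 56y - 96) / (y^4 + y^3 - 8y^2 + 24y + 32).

(y^2 - y - 12)/(y + 4)

By polynomial division,
  y^5 - 4y^4 - 5y^3 + 40y^2 - 56y - 96 = (y - 5)(y^4 + y^3 - 8y^2 + 24y + 32) + (8y^3 - 24y^2 + 32y + 64)
  y^4 + y^3 - 8y^2 + 24y + 32 = ((1/8)y + 1/2)(8y^3 - 24y^2 + 32y + 64) + (0)
Last nonzero remainder: 8y^3 - 24y^2 + 32y + 64. Dividing through by 8 gives the monic gcd y^3 - 3y^2 + 4y + 8.
Cancel y^3 - 3y^2 + 4y + 8 from numerator and denominator to get the reduced form.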